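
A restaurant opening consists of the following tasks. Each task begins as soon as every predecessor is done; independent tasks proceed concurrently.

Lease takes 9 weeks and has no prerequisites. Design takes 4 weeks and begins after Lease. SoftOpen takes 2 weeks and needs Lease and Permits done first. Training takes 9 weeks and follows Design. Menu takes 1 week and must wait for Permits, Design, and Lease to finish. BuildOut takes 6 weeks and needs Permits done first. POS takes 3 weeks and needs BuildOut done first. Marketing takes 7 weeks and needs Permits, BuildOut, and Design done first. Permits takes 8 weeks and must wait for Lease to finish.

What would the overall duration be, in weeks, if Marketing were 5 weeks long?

As given, the longest chain is Lease→Permits→BuildOut→Marketing = 9+8+6+7 = 30, so the finish is 30 weeks.
Since Marketing is critical, the -2 change carries straight to that chain (now 28 weeks).
No other chain overtakes it, so the finish is 28 weeks.

28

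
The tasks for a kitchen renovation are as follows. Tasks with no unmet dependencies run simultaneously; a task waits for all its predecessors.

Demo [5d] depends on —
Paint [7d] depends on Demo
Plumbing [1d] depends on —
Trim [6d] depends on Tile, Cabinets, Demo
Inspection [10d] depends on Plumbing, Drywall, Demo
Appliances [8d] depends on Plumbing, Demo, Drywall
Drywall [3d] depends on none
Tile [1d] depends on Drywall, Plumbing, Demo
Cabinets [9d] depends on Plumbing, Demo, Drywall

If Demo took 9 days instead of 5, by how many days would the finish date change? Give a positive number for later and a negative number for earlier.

4

The binding path is Demo→Cabinets→Trim = 5+9+6 = 20; finish at 20 days.
Since Demo is critical, the +4 change carries straight to that chain (now 24 days).
That remains the longest chain; total 24 days.
Change in finish: 24 − 20 = +4 days.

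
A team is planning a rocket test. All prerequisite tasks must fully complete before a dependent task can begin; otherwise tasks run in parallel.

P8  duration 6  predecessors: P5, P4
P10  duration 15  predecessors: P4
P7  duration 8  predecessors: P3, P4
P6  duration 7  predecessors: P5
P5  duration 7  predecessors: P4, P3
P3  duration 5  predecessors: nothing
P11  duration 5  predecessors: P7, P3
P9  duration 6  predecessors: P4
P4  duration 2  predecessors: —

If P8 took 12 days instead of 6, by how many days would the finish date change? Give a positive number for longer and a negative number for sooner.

Actual critical path: P3→P5→P6 = 5+7+7 = 19 ⇒ 19 days.
The longest path through P8 is only 18 days, so P8 has float 1.
New critical path: P3→P5→P8 = 5+7+12 = 24 ⇒ 24 days.
Change in finish: 24 − 19 = +5 days.

5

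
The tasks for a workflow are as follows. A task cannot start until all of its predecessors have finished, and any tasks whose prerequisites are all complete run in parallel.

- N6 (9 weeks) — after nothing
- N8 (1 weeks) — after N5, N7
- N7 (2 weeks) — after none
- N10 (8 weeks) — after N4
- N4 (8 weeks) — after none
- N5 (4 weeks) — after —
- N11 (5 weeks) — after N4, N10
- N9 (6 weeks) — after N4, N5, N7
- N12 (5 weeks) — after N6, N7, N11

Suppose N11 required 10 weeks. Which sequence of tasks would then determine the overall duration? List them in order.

Actual critical path: N4→N10→N11→N12 = 8+8+5+5 = 26 ⇒ 26 weeks.
N11 is on the critical path; changing it to 10 makes that path 31 weeks.
The critical path is still N4→N10→N11→N12; finish is now 31 weeks.

N4, N10, N11, N12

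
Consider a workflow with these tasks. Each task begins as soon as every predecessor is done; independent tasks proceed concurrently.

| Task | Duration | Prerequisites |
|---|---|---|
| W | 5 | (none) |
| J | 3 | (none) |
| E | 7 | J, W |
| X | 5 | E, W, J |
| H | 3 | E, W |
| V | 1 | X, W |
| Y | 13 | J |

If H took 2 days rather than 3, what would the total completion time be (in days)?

18

As given, the longest chain is W→E→X→V = 5+7+5+1 = 18, so the finish is 18 days.
H has 3 days of float (longest path through it is 15).
The critical path is still W→E→X→V; finish is now 18 days.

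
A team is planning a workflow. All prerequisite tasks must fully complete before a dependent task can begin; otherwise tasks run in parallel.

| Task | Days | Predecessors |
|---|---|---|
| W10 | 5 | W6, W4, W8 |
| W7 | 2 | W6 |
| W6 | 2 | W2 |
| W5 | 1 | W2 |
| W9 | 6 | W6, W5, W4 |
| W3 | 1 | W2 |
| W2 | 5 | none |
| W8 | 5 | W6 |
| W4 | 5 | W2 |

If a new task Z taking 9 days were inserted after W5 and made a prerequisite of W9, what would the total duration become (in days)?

21

Originally the project takes 17 days.
With Z inserted, W9 now waits for max(W6, W5, W4, Z).
New critical path: W2→W5→Z→W9 = 5+1+9+6 = 21 ⇒ 21 days.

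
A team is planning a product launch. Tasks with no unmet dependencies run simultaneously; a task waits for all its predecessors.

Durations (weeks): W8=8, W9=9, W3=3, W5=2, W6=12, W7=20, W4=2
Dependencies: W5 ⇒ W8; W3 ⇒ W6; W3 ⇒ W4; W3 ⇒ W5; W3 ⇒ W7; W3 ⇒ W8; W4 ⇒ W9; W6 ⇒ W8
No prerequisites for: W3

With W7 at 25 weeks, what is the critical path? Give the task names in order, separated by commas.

W3, W7

Baseline: W3→W7 = 3+20 = 23 → 23 weeks.
W7 lies on that path, so at 25 weeks the path becomes 28 weeks.
The critical path is still W3→W7; finish is now 28 weeks.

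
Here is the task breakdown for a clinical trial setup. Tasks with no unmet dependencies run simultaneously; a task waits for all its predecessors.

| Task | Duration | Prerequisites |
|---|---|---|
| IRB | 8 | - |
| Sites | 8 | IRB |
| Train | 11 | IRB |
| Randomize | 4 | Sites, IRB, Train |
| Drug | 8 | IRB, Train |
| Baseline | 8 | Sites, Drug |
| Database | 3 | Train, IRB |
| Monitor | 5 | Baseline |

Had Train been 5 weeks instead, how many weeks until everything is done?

Actual critical path: IRB→Train→Drug→Baseline→Monitor = 8+11+8+8+5 = 40 ⇒ 40 weeks.
Since Train is critical, the -6 change carries straight to that chain (now 34 weeks).
That remains the longest chain; total 34 weeks.

34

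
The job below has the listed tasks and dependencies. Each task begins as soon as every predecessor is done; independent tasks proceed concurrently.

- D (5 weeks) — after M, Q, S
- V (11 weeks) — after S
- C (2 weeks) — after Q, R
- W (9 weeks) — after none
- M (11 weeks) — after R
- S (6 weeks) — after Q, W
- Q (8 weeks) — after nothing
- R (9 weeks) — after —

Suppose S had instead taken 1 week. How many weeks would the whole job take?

As given, the longest chain is W→S→V = 9+6+11 = 26, so the finish is 26 weeks.
Since S is critical, the -5 change carries straight to that chain (now 21 weeks).
New critical path: R→M→D = 9+11+5 = 25 ⇒ 25 weeks.

25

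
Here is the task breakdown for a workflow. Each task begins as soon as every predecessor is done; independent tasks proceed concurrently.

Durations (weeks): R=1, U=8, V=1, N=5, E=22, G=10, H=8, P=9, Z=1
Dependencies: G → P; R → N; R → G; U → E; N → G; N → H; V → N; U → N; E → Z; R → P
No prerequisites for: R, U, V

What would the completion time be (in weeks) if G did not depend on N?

Before: longest chain U→N→G→P = 8+5+10+9 = 32, finish 32.
Without N→G, G's earliest start moves from 13 to 1.
The longest chain is now U→E→Z = 8+22+1 = 31, so the schedule takes 31 weeks.

31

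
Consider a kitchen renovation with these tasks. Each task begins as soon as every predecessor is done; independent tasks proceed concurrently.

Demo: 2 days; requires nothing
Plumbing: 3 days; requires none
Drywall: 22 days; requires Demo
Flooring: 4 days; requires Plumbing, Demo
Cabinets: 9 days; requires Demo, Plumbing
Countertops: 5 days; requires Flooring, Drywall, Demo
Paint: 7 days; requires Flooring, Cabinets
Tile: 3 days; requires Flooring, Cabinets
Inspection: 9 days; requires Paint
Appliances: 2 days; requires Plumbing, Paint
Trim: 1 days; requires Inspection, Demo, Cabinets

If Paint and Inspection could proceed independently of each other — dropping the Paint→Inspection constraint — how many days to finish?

With the dependency in place, Demo→Drywall→Countertops = 2+22+5 = 29 sets the finish at 29 days.
Without Paint→Inspection, Inspection's earliest start moves from 19 to 0.
After: Demo→Drywall→Countertops = 2+22+5 = 29 → 29 days.

29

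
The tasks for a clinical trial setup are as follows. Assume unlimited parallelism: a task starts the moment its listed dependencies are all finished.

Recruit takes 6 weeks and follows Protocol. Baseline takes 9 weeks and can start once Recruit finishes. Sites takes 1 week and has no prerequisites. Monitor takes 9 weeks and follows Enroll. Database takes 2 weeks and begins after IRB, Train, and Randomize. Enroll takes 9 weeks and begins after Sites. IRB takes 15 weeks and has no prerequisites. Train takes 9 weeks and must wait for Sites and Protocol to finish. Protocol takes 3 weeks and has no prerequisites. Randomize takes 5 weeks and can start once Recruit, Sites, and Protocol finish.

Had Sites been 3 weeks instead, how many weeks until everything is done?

Critical path before the change: Sites→Enroll→Monitor = 1+9+9 = 19 giving 19 weeks.
Sites lies on that path, so at 3 weeks the path becomes 21 weeks.
The critical path is still Sites→Enroll→Monitor; finish is now 21 weeks.

21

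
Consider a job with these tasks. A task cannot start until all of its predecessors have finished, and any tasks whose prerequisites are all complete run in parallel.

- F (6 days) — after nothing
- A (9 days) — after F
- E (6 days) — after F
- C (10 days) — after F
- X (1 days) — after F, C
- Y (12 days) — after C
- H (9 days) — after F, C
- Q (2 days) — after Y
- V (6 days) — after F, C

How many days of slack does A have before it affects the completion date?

The longest chain is F→C→Y→Q = 6+10+12+2 = 30; overall finish 30 days.
Longest path through A: 15 days (earliest finish 15, latest finish 30).
So A can slip 30 − 15 = 15 days.

15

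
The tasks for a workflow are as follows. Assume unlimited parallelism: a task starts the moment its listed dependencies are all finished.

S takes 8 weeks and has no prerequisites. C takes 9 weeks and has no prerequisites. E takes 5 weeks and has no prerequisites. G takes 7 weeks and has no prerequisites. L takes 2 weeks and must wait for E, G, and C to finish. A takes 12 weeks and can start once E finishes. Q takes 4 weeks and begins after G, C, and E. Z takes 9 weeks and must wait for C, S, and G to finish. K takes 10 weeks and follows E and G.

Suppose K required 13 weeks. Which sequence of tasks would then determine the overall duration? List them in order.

Critical path before the change: C→Z = 9+9 = 18 giving 18 weeks.
K is off the critical path — its longest chain is 17 weeks, giving 1 of slack.
The binding chain switches to G→K = 7+13 = 20; finish 20 weeks.

G, K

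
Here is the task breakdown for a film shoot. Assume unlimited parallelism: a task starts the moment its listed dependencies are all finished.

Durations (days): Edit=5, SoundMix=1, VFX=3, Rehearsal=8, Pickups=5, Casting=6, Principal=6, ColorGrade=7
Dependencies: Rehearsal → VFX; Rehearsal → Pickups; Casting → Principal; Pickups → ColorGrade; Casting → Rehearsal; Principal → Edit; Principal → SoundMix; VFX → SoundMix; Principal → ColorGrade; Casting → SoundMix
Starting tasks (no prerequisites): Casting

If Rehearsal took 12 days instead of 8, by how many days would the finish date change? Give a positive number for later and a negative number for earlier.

4

The binding path is Casting→Rehearsal→Pickups→ColorGrade = 6+8+5+7 = 26; finish at 26 days.
Since Rehearsal is critical, the +4 change carries straight to that chain (now 30 days).
No other chain overtakes it, so the finish is 30 days.
Change in finish: 30 − 26 = +4 days.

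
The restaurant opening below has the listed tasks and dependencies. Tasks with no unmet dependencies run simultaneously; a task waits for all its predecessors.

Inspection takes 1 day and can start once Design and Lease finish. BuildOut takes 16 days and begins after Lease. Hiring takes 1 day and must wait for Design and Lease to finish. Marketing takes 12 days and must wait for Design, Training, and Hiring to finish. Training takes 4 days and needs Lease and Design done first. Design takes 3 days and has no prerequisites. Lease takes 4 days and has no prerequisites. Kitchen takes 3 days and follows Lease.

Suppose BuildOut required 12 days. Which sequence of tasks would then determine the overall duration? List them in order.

Lease, Training, Marketing

Baseline: Lease→BuildOut = 4+16 = 20 → 20 days.
BuildOut is on the critical path; changing it to 12 makes that path 16 days.
Now Lease→Training→Marketing = 4+4+12 = 20 is longest, so the finish becomes 20 days.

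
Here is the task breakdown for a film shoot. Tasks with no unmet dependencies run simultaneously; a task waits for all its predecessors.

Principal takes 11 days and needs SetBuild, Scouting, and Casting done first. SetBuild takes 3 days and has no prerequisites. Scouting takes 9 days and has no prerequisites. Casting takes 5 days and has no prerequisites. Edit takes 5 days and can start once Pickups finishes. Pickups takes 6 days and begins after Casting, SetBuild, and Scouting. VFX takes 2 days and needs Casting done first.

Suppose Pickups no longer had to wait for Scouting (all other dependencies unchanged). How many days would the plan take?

20

Before: longest chain Scouting→Principal = 9+11 = 20, finish 20.
Without Scouting→Pickups, Pickups's earliest start moves from 9 to 5.
The longest chain is now Scouting→Principal = 9+11 = 20, so the plan takes 20 days.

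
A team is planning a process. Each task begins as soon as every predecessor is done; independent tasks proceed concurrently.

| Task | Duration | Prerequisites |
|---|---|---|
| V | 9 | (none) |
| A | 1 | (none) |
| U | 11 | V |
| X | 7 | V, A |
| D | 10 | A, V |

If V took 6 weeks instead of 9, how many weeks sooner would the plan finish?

3

The binding path is V→U = 9+11 = 20; finish at 20 weeks.
Since V is critical, the -3 change carries straight to that chain (now 17 weeks).
The critical path is still V→U; finish is now 17 weeks.
Change in finish: 17 − 20 = -3 weeks.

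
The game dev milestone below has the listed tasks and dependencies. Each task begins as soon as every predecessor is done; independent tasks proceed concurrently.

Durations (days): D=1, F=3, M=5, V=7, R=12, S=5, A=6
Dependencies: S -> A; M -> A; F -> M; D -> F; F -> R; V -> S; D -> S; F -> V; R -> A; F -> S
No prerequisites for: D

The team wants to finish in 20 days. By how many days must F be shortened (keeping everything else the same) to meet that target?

Current finish: 22 days; target: 20.
F is on every critical path, so each day cut from F cuts the finish by one (this holds down to a finish of 20).
Need 22 − 20 = 2 days off F → F becomes 1 day, finish becomes 20.

2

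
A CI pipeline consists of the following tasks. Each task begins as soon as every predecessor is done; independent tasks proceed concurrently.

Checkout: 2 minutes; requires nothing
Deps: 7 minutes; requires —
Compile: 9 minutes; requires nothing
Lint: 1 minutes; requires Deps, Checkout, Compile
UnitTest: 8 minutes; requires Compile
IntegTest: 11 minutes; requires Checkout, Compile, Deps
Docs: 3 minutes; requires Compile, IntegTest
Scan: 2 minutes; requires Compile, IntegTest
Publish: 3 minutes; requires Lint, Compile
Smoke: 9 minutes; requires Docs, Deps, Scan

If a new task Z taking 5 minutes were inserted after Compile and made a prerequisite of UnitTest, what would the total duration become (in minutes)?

Originally the project takes 32 minutes.
With Z inserted, UnitTest now waits for max(Compile, Z).
New critical path: Compile→IntegTest→Docs→Smoke = 9+11+3+9 = 32 ⇒ 32 minutes.

32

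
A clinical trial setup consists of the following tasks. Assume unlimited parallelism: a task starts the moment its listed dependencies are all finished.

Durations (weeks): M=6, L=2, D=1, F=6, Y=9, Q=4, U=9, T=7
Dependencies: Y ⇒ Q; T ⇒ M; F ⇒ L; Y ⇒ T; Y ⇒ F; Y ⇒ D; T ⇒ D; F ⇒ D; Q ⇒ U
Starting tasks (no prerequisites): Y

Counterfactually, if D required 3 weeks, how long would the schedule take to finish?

22

As given, the longest chain is Y→Q→U = 9+4+9 = 22, so the finish is 22 weeks.
The longest path through D is only 17 weeks, so D has float 5.
No other chain overtakes it, so the finish is 22 weeks.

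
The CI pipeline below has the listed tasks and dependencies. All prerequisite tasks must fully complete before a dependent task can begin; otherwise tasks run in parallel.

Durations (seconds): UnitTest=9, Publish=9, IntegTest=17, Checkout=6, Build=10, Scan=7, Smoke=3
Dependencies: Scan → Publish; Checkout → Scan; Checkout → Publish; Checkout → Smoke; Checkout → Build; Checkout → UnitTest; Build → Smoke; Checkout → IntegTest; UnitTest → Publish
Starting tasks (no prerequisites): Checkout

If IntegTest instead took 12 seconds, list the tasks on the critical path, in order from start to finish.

Checkout, UnitTest, Publish

Critical path before the change: Checkout→UnitTest→Publish = 6+9+9 = 24 giving 24 seconds.
IntegTest has 1 second of float (longest path through it is 23).
That remains the longest chain; total 24 seconds.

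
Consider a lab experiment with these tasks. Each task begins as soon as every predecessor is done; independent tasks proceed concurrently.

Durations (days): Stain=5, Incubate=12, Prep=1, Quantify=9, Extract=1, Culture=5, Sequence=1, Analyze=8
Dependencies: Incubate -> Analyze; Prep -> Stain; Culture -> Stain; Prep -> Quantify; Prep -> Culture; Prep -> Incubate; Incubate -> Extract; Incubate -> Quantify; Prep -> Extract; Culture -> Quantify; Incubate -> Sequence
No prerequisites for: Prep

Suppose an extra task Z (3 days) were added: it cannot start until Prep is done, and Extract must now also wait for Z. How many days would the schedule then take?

Originally the schedule takes 22 days.
With Z inserted, Extract now waits for max(Incubate, Prep, Z).
New critical path: Prep→Incubate→Quantify = 1+12+9 = 22 ⇒ 22 days.

22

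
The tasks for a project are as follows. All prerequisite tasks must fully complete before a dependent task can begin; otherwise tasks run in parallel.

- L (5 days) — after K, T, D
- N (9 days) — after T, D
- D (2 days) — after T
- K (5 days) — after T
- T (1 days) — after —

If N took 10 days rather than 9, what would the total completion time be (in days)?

Baseline: T→D→N = 1+2+9 = 12 → 12 days.
N lies on that path, so at 10 days the path becomes 13 days.
That remains the longest chain; total 13 days.

13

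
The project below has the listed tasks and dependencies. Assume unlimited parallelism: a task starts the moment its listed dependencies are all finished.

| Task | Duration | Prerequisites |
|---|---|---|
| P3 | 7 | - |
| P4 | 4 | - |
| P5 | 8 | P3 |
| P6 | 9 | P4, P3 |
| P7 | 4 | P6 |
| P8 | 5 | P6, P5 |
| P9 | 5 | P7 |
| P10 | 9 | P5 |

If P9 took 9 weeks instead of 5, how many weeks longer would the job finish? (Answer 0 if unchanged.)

The binding path is P3→P6→P7→P9 = 7+9+4+5 = 25; finish at 25 weeks.
P9 is on the critical path; changing it to 9 makes that path 29 weeks.
That remains the longest chain; total 29 weeks.
Change in finish: 29 − 25 = +4 weeks.

4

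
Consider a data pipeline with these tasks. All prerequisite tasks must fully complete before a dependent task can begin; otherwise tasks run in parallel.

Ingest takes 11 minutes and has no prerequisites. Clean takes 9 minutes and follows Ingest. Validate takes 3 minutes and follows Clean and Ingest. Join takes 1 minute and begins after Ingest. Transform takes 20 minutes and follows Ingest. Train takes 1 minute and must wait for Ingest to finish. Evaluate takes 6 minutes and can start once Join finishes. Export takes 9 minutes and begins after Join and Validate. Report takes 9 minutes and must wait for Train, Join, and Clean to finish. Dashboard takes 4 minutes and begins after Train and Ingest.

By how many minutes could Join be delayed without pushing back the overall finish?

The longest chain is Ingest→Clean→Validate→Export = 11+9+3+9 = 32; overall finish 32 minutes.
The longest chain containing Join totals 21 minutes.
Float = 32 − 21 = 11.

11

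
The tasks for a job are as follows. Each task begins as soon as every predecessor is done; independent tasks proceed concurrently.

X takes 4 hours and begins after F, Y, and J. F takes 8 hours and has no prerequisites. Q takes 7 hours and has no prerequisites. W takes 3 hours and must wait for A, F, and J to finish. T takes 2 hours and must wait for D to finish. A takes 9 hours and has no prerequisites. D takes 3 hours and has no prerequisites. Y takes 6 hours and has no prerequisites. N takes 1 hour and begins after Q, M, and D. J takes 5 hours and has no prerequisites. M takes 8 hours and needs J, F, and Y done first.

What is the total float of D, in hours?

Critical path: F→M→N = 8+8+1 = 17, so the finish is 17 hours.
D finishes as early as 3 and must finish by 15.
Slack of D = 12 − 0 = 12 hours.

12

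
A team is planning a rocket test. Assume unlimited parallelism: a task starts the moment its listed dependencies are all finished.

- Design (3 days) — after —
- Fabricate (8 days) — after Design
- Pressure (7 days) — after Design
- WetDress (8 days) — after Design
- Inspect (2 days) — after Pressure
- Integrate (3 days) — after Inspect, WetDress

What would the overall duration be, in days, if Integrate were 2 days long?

Baseline: Design→Pressure→Inspect→Integrate = 3+7+2+3 = 15 → 15 days.
Integrate is on the critical path; changing it to 2 makes that path 14 days.
No other chain overtakes it, so the finish is 14 days.

14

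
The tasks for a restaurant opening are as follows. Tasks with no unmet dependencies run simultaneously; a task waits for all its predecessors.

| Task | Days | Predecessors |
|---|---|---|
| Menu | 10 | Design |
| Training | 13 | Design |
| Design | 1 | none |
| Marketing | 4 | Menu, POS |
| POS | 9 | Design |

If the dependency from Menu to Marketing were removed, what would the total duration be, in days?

Before: longest chain Design→Menu→Marketing = 1+10+4 = 15, finish 15.
Without Menu→Marketing, Marketing's earliest start moves from 11 to 10.
The longest chain is now Design→Training = 1+13 = 14, so the job takes 14 days.

14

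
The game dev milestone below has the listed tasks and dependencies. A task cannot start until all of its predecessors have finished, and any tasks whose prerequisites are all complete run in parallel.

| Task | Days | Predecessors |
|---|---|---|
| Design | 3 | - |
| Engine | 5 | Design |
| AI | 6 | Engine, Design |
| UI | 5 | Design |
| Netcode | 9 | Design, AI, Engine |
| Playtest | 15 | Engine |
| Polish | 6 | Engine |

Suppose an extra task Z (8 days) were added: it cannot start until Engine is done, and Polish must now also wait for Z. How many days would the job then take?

23

Originally the job takes 23 days.
With Z inserted, Polish now waits for max(Engine, Z).
New critical path: Design→Engine→AI→Netcode = 3+5+6+9 = 23 ⇒ 23 days.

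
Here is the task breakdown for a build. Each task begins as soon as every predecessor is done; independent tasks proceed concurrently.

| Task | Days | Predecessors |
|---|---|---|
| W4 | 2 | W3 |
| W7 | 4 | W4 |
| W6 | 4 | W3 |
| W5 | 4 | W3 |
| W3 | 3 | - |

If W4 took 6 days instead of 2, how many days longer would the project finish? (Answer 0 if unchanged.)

Actual critical path: W3→W4→W7 = 3+2+4 = 9 ⇒ 9 days.
Since W4 is critical, the +4 change carries straight to that chain (now 13 days).
That remains the longest chain; total 13 days.
Change in finish: 13 − 9 = +4 days.

4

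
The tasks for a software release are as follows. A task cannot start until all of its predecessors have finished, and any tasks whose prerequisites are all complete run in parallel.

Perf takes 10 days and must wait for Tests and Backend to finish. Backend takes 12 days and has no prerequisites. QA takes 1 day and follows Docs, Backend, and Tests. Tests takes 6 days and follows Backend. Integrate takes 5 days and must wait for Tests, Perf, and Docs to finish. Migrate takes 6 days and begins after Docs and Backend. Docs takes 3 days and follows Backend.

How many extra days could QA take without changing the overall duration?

Backend→Tests→Perf→Integrate = 12+6+10+5 = 33 sets the makespan at 33 days.
The longest chain containing QA totals 19 days.
Slack of QA = 32 − 18 = 14 days.

14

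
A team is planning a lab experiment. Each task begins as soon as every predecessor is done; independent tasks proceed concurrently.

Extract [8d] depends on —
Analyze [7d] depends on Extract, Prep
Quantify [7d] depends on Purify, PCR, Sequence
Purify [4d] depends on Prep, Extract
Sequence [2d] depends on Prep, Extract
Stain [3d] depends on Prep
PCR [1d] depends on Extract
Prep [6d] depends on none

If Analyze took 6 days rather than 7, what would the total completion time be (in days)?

19

As given, the longest chain is Extract→Purify→Quantify = 8+4+7 = 19, so the finish is 19 days.
The longest path through Analyze is only 15 days, so Analyze has float 4.
That remains the longest chain; total 19 days.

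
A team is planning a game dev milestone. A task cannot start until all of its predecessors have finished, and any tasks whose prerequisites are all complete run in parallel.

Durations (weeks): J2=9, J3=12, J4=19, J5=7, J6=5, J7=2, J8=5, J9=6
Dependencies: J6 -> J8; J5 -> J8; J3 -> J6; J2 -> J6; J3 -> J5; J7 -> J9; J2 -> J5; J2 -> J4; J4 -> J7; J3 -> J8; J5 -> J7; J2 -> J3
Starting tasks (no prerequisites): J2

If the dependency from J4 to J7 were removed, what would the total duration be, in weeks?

36

With the dependency in place, J2→J3→J5→J7→J9 = 9+12+7+2+6 = 36 sets the finish at 36 weeks.
Dropping J4→J7 doesn't change J7's earliest start (28); another predecessor still binds.
New critical path: J2→J3→J5→J7→J9 = 9+12+7+2+6 = 36 ⇒ 36 weeks.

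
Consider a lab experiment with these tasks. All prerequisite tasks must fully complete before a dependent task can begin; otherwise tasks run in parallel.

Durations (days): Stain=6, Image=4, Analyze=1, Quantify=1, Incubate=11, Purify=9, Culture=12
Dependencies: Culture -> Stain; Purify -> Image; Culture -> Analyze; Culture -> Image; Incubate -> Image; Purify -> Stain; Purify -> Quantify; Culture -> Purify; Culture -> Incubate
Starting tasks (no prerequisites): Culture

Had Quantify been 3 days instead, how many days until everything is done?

27

Actual critical path: Culture→Incubate→Image = 12+11+4 = 27 ⇒ 27 days.
Quantify has 5 days of float (longest path through it is 22).
No other chain overtakes it, so the finish is 27 days.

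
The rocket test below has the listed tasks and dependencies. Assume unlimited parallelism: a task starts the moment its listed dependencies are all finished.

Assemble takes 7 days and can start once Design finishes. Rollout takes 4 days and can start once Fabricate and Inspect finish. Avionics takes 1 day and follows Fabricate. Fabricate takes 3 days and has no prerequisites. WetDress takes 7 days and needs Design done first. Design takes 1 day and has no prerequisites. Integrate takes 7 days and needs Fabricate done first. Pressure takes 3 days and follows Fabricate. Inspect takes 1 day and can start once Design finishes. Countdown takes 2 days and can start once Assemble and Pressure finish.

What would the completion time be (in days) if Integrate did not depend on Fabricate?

Before: longest chain Design→Assemble→Countdown = 1+7+2 = 10, finish 10.
Without Fabricate→Integrate, Integrate's earliest start moves from 3 to 0.
The longest chain is now Design→Assemble→Countdown = 1+7+2 = 10, so the schedule takes 10 days.

10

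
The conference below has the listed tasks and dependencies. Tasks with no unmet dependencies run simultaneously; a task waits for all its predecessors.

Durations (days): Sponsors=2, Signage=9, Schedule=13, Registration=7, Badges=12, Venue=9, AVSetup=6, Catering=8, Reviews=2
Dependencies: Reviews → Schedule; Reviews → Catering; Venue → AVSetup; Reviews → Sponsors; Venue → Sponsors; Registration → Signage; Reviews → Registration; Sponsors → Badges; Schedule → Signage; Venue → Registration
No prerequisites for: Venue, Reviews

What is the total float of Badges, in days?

Critical path: Venue→Registration→Signage = 9+7+9 = 25, so the finish is 25 days.
Badges finishes as early as 23 and must finish by 25.
So Badges can slip 25 − 23 = 2 days.

2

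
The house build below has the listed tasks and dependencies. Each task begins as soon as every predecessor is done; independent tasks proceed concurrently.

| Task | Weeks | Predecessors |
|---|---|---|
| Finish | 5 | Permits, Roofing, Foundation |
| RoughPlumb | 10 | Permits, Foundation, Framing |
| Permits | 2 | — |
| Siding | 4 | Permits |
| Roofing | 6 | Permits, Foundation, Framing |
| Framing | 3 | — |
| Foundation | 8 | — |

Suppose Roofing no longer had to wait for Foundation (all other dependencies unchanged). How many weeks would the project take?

Before: longest chain Foundation→Roofing→Finish = 8+6+5 = 19, finish 19.
Without Foundation→Roofing, Roofing's earliest start moves from 8 to 3.
The longest chain is now Foundation→RoughPlumb = 8+10 = 18, so the project takes 18 weeks.

18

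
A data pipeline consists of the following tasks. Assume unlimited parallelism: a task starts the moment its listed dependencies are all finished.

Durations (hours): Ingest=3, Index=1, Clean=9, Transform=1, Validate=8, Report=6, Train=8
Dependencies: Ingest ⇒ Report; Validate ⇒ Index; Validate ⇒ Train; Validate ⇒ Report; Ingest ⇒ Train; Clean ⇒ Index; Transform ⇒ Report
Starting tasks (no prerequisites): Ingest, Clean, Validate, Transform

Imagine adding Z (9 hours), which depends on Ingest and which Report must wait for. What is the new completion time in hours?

18

Originally the project takes 16 hours.
With Z inserted, Report now waits for max(Validate, Ingest, Transform, Z).
New critical path: Ingest→Z→Report = 3+9+6 = 18 ⇒ 18 hours.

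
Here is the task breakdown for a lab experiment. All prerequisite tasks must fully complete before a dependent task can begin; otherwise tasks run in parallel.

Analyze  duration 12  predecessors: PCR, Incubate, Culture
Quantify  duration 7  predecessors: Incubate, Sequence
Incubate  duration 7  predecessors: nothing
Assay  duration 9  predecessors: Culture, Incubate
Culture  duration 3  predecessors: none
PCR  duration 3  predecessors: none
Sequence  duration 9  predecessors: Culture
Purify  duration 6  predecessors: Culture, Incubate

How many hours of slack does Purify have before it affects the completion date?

Critical path: Culture→Sequence→Quantify = 3+9+7 = 19, so the finish is 19 hours.
The longest chain containing Purify totals 13 hours.
So Purify can slip 19 − 13 = 6 hours.

6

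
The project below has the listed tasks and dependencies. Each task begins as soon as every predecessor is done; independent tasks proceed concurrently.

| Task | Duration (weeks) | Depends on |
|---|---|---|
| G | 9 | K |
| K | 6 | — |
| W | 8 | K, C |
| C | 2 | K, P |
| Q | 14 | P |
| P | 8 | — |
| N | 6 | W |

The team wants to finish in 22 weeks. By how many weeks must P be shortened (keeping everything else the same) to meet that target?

Current finish: 24 weeks; target: 22.
P is on every critical path, so each week cut from P cuts the finish by one (this holds down to a finish of 22).
Need 24 − 22 = 2 weeks off P → P becomes 6 weeks, finish becomes 22.

2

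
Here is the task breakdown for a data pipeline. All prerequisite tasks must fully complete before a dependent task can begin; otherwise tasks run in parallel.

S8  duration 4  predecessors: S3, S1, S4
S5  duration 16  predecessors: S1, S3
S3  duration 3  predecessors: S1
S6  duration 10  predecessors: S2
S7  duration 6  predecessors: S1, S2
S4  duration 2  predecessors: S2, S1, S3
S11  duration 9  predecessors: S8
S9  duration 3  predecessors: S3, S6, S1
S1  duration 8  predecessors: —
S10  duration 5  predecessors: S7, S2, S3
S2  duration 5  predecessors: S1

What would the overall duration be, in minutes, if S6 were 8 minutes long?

Baseline: S1→S2→S4→S8→S11 = 8+5+2+4+9 = 28 → 28 minutes.
The longest path through S6 is only 26 minutes, so S6 has float 2.
The critical path is still S1→S2→S4→S8→S11; finish is now 28 minutes.

28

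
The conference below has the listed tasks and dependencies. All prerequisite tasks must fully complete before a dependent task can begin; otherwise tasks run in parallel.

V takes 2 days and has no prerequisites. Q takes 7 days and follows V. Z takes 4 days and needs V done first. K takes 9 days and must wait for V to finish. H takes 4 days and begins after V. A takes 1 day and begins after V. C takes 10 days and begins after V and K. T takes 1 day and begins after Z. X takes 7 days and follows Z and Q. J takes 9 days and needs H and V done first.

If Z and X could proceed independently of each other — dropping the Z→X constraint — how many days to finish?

Original critical path: V→K→C = 2+9+10 = 21 ⇒ 21 days.
Dropping Z→X doesn't change X's earliest start (9); another predecessor still binds.
The longest chain is now V→K→C = 2+9+10 = 21, so the project takes 21 days.

21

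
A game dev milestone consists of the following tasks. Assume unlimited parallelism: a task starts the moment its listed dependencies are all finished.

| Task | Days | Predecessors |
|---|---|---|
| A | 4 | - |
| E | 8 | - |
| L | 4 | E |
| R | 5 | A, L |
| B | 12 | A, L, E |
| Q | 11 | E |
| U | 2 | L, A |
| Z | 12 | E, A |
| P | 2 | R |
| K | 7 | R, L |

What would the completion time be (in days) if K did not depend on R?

Original critical path: E→L→R→K = 8+4+5+7 = 24 ⇒ 24 days.
Without R→K, K's earliest start moves from 17 to 12.
After: E→L→B = 8+4+12 = 24 → 24 days.

24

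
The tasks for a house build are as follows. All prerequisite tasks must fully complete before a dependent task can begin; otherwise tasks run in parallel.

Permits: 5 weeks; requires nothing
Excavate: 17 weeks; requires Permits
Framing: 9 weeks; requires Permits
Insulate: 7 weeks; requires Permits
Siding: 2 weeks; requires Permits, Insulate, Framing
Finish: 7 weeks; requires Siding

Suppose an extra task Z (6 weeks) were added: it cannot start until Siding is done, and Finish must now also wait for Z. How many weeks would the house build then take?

Originally the house build takes 23 weeks.
With Z inserted, Finish now waits for max(Siding, Z).
New critical path: Permits→Framing→Siding→Z→Finish = 5+9+2+6+7 = 29 ⇒ 29 weeks.

29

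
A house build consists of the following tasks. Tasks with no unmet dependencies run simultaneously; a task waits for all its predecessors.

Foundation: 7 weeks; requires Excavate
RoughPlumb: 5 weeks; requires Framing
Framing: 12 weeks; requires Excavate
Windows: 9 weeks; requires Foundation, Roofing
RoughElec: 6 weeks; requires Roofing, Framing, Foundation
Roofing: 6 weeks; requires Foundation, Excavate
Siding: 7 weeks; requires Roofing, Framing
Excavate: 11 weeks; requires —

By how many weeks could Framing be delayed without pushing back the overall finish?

Critical path: Excavate→Foundation→Roofing→Windows = 11+7+6+9 = 33, so the finish is 33 weeks.
Framing finishes as early as 23 and must finish by 26.
Slack of Framing = 14 − 11 = 3 weeks.

3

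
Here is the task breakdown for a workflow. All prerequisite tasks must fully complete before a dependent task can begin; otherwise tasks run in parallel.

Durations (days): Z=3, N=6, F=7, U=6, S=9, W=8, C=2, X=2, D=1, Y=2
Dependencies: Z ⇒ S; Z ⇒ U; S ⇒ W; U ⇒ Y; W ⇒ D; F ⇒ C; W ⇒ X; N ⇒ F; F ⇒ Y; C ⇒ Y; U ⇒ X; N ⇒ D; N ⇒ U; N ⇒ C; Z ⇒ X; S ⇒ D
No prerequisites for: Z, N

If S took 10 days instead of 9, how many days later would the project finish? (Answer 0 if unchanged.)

The binding path is Z→S→W→X = 3+9+8+2 = 22; finish at 22 days.
S is on the critical path; changing it to 10 makes that path 23 days.
The critical path is still Z→S→W→X; finish is now 23 days.
Change in finish: 23 − 22 = +1 days.

1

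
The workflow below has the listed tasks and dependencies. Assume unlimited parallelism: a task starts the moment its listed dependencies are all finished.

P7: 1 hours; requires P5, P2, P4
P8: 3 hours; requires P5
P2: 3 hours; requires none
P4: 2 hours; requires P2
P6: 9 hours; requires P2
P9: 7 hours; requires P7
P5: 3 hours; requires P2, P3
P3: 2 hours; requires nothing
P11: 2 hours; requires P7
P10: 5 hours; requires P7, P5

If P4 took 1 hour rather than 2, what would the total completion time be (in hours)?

14

The binding path is P2→P5→P7→P9 = 3+3+1+7 = 14; finish at 14 hours.
P4 has 1 hour of float (longest path through it is 13).
The critical path is still P2→P5→P7→P9; finish is now 14 hours.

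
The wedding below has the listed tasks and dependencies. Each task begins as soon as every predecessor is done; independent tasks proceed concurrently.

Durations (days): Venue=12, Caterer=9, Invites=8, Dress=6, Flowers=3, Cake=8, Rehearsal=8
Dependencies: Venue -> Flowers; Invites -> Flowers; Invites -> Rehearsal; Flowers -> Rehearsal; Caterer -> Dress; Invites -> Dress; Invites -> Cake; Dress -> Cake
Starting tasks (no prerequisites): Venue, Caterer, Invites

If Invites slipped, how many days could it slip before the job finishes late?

The longest chain is Venue→Flowers→Rehearsal = 12+3+8 = 23; overall finish 23 days.
Invites finishes as early as 8 and must finish by 9.
Float = 23 − 22 = 1.

1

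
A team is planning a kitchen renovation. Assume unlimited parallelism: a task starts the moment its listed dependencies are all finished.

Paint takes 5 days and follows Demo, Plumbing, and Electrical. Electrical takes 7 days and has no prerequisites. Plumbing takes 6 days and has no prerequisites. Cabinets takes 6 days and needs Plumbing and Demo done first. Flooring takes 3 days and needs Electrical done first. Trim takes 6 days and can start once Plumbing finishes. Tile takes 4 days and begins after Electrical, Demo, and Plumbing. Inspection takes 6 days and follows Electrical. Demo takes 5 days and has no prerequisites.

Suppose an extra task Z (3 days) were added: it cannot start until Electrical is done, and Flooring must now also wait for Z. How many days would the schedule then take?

Originally the schedule takes 13 days.
With Z inserted, Flooring now waits for max(Electrical, Z).
New critical path: Electrical→Z→Flooring = 7+3+3 = 13 ⇒ 13 days.

13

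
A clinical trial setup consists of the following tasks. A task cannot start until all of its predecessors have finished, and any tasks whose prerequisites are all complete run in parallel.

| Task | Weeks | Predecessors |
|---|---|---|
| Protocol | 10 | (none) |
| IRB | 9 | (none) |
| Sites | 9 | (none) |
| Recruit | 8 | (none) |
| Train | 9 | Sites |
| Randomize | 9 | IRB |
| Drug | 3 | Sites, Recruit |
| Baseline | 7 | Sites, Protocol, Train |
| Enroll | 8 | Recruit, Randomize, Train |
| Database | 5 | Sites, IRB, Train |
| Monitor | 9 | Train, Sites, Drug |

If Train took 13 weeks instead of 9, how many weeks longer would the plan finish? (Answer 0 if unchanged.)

Actual critical path: Sites→Train→Monitor = 9+9+9 = 27 ⇒ 27 weeks.
Since Train is critical, the +4 change carries straight to that chain (now 31 weeks).
That remains the longest chain; total 31 weeks.
Change in finish: 31 − 27 = +4 weeks.

4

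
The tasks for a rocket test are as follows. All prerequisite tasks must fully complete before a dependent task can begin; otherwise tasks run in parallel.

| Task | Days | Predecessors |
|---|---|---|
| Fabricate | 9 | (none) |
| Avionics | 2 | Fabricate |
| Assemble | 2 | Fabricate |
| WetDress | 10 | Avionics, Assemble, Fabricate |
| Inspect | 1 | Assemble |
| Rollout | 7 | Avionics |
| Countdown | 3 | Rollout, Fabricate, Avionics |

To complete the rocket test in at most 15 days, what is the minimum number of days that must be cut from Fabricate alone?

Current finish: 21 days; target: 15.
Fabricate is on every critical path, so each day cut from Fabricate cuts the finish by one (this holds down to a finish of 13).
Need 21 − 15 = 6 days off Fabricate → Fabricate becomes 3 days, finish becomes 15.

6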